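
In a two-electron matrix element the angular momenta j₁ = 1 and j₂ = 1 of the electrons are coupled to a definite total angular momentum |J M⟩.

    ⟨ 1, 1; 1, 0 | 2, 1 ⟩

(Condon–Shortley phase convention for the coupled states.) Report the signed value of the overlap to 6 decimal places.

√[5·0!2!2!/5! · 2!0!1!1!3!1!] = √(2)
  +(−1)^0/∏(0,0,0,1,2,1)! = 1/2  (running 1/2)
⟨..|..⟩ = √(2)·(1/2) = +0.707107

+0.707107  (= +√(1/2))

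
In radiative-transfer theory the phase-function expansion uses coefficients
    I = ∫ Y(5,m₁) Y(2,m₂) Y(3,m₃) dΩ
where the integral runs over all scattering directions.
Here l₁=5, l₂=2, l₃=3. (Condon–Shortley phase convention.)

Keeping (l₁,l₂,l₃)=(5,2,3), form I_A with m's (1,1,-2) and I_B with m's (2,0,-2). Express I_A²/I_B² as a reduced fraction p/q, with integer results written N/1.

8/21

Shared (l₁,l₂,l₃)=(5,2,3): N and (l;000)² cancel in I_A²/I_B².
A: Δ = 4!·6!·0!/11! = 1/2310; Racah Σ t=3..3: t=3:−1/720 = -1/720; ⇒ 3j(5 2 3; 1 1 -2)² = 4/385, sgn +1
B: Δ = 4!·6!·0!/11! = 1/2310; Racah Σ t=2..2: t=2:+1/480 = 1/480; ⇒ 3j(5 2 3; 2 0 -2)² = 3/110, sgn -1
I_A²/I_B² = (4/385)/(3/110) = 8/21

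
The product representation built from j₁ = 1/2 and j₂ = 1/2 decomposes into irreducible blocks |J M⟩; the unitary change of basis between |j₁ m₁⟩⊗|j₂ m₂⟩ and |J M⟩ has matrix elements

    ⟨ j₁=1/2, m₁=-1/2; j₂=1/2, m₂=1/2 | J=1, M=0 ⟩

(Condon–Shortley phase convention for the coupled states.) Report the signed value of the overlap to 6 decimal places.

+√(1/2) = +0.707107

√[3·0!1!1!/3! · 0!1!1!0!1!1!] = √(1/2)
  +(−1)^0/∏(0,0,1,1,0,0)! = 1  (running 1)
⟨..|..⟩ = √(1/2)·(1) = +0.707107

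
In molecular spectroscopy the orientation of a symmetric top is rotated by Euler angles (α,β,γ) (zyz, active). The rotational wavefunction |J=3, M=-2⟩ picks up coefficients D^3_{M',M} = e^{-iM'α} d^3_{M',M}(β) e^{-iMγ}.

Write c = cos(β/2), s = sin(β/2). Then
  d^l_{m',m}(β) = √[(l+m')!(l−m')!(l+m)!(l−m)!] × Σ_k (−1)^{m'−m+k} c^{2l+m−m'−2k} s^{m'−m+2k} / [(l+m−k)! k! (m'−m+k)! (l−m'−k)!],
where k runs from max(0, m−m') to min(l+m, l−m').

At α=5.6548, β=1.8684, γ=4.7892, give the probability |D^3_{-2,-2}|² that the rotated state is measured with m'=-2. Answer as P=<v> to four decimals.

P=0.1293

First d^3_{-2,-2}(β=1.8684), then the phase factors e^{-i(-2)α} and e^{-i(-2)γ}:
Half-angle: c=0.594462, s=0.804124. N=√(1·120·1·120)=120.000000
k: max(0,(-2)−(-2))=0 … min(3+(-2),3−(-2))=1
  k=0: (−1)^0·120.0000/(120)·0.5945^6·0.8041^0 = +0.044131
  k=1: (−1)^1·120.0000/(24)·0.5945^4·0.8041^2 = -0.403749
d^3_{-2,-2}(1.8684) = +0.044131 -0.403749 = -0.359618
|D^3_{-2,-2}|² = |d^3_{-2,-2}(β)|² = (-0.359618)² = 0.129325 (the z-rotation phases have unit modulus)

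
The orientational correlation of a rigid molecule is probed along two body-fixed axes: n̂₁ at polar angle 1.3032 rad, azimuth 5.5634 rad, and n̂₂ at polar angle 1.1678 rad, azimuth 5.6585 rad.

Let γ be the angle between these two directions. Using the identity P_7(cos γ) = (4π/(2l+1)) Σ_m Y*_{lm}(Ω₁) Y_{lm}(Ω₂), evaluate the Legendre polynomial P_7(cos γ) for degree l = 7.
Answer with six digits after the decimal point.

0.663048

Addition theorem: P_7(cos γ) = (4π/15) Σ_m Y*_{lm}(Ω₁) Y_{lm}(Ω₂), m = −7…7:
  [-7]  conj(Y_{7,-7})(Ω₁) = +0.124300+0.367553i ; Y_{7,-7}(Ω₂) = -0.092840-0.262795i ; Δ = +0.085051-0.066789i
  [-6]  conj(Y_{7,-6})(Ω₁) = -0.152681+0.367587i ; Y_{7,-6}(Ω₂) = -0.365296-0.253424i ; Δ = +0.148929-0.095585i
  [-5]  conj(Y_{7,-5})(Ω₁) = +0.025024-0.012315i ; Y_{7,-5}(Ω₂) = -0.241514+0.004388i ; Δ = -0.005989+0.003084i
  [-4]  conj(Y_{7,-4})(Ω₁) = +0.338989+0.091069i ; Y_{7,-4}(Ω₂) = +0.165039-0.123612i ; Δ = +0.067203-0.026873i
  [-3]  conj(Y_{7,-3})(Ω₁) = +0.050430+0.075554i ; Y_{7,-3}(Ω₂) = +0.096911-0.309707i ; Δ = +0.028287-0.008297i
  [-2]  conj(Y_{7,-2})(Ω₁) = +0.040320-0.305493i ; Y_{7,-2}(Ω₂) = +0.024021+0.072142i ; Δ = +0.023008-0.004430i
  [-1]  conj(Y_{7,-1})(Ω₁) = +0.100308-0.087938i ; Y_{7,-1}(Ω₂) = +0.267606+0.192945i ; Δ = +0.043810-0.004179i
  [+0]  conj(Y_{7,0})(Ω₁) = -0.292815-0.000000i ; Y_{7,0}(Ω₂) = -0.037076+0.000000i ; Δ = +0.010856+0.000000i
  [+1]  conj(Y_{7,1})(Ω₁) = -0.100308-0.087938i ; Y_{7,1}(Ω₂) = -0.267606+0.192945i ; Δ = +0.043810+0.004179i
  [+2]  conj(Y_{7,2})(Ω₁) = +0.040320+0.305493i ; Y_{7,2}(Ω₂) = +0.024021-0.072142i ; Δ = +0.023008+0.004430i
  [+3]  conj(Y_{7,3})(Ω₁) = -0.050430+0.075554i ; Y_{7,3}(Ω₂) = -0.096911-0.309707i ; Δ = +0.028287+0.008297i
  [+4]  conj(Y_{7,4})(Ω₁) = +0.338989-0.091069i ; Y_{7,4}(Ω₂) = +0.165039+0.123612i ; Δ = +0.067203+0.026873i
  [+5]  conj(Y_{7,5})(Ω₁) = -0.025024-0.012315i ; Y_{7,5}(Ω₂) = +0.241514+0.004388i ; Δ = -0.005989-0.003084i
  [+6]  conj(Y_{7,6})(Ω₁) = -0.152681-0.367587i ; Y_{7,6}(Ω₂) = -0.365296+0.253424i ; Δ = +0.148929+0.095585i
  [+7]  conj(Y_{7,7})(Ω₁) = -0.124300+0.367553i ; Y_{7,7}(Ω₂) = +0.092840-0.262795i ; Δ = +0.085051+0.066789i
Total Σ_m = +0.791455+0.000000i. Multiply by 0.837758: +0.663048+0.000000i. P_7(cos γ) = 0.663048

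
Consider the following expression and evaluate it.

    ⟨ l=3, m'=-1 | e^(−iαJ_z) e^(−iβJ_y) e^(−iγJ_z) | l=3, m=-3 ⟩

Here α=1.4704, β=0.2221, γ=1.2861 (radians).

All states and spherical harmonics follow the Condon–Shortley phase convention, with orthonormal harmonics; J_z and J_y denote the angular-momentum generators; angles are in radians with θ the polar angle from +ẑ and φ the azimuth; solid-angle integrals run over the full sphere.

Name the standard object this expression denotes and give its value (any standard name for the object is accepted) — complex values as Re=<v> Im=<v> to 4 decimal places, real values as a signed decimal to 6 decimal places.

This is a Wigner D-matrix element — the rotation-matrix element ⟨l m'| R(α,β,γ) |l m⟩ in the angular-momentum basis.
Split into d^3_{-1,-3}(β=0.2221) × two z-phases.
Half-angle: c=0.993840, s=0.110822. N=√(2·24·1·720)=185.903201
Admissible k: 0..0 (factorial args all ≥0)
  k=0: (−1)^2·185.9032/(48)·0.9938^4·0.1108^2 = +0.046405
d^3_{-1,-3}(0.2221) = +0.046405
Attach z-rotation phases: D = e^{-i(-1)(1.4704)}·(+0.046405)·e^{-i(-3)(1.2861)} = +0.026823-0.037867i

Wigner D-matrix element, Re=0.0268 Im=-0.0379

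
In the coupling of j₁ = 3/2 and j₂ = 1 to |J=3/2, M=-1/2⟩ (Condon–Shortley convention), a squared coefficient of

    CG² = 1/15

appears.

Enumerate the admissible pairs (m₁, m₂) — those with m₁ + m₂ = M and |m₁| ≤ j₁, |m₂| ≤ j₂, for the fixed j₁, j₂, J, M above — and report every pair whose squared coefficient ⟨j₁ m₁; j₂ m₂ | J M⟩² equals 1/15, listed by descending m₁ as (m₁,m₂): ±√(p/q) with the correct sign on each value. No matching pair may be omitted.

Admissible pairs with m₁+m₂ = M = -1/2: (-3/2,1), (-1/2,0), (1/2,-1)
  (m₁,m₂)=(1/2,-1): CG² = 8/15, CG = +√(8/15)
  (m₁,m₂)=(-1/2,0): CG² = 1/15, CG = −√(1/15)   ← matches the target
  (m₁,m₂)=(-3/2,1): CG² = 2/5, CG = −√(2/5)
Pairs with CG² = 1/15: (-1/2,0): −√(1/15)

(-1/2,0): −√(1/15)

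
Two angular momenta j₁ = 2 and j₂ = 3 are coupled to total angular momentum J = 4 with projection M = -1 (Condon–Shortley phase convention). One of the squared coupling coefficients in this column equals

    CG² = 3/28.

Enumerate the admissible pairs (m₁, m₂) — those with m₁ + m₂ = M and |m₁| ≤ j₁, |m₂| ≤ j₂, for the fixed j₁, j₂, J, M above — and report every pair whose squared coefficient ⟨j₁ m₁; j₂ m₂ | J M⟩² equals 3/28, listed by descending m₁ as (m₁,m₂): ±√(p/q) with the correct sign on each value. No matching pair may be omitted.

Admissible pairs with m₁+m₂ = M = -1: (-2,1), (-1,0), (0,-1), (1,-2), (2,-3)
  (m₁,m₂)=(2,-3): CG² = 3/70, CG = +√(3/70)
  (m₁,m₂)=(1,-2): CG² = 7/20, CG = +√(7/20)
  (m₁,m₂)=(0,-1): CG² = 3/28, CG = +√(3/28)   ← matches the target
  (m₁,m₂)=(-1,0): CG² = 3/14, CG = −√(3/14)
  (m₁,m₂)=(-2,1): CG² = 2/7, CG = −√(2/7)
Pairs with CG² = 3/28: (0,-1): +√(3/28)

(0,-1): +√(3/28)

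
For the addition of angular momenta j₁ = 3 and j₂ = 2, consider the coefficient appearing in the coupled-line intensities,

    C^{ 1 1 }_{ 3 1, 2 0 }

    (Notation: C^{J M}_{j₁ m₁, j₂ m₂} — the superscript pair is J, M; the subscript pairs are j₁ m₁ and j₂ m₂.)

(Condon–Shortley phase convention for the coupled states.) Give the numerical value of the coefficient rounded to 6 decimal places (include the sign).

√[3·4!2!0!/7! · 4!2!2!2!2!0!] = √(384/35)
  +(−1)^2/∏(2,2,0,0,2,0)! = 1/8  (running 1/8)
⟨..|..⟩ = √(384/35)·(1/8) = +0.414039

+0.414039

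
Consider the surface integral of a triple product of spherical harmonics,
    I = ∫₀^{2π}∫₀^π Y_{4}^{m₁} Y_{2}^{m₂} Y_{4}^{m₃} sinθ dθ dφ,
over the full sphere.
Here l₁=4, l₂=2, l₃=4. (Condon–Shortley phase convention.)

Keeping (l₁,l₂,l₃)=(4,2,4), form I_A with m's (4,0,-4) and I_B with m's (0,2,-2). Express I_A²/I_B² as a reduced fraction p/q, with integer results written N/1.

196/135

Same 4,2,4: normalisation and zero-m 3j drop out of the ratio.
A: Δ: 2! 6! 2! / 11! → 1/13860; sum: t=0:+1/2880 = 1/2880; 3j²(4 2 4; 4 0 -4) = Δ·Π!·Σ² = 28/495  (sign +1)
B: Δ: 2! 6! 2! / 11! → 1/13860; sum: t=2:+1/192 = 1/192; 3j²(4 2 4; 0 2 -2) = Δ·Π!·Σ² = 3/77  (sign +1)
I_A²/I_B² = (28/495)/(3/77) = 196/135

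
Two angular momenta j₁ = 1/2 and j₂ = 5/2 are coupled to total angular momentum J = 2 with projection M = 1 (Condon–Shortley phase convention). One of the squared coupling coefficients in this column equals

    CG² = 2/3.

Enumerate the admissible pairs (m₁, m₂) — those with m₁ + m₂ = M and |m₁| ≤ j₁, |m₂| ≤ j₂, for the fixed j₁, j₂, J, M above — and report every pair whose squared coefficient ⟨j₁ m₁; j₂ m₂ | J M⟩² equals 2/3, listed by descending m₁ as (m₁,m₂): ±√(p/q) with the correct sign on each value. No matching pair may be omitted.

Admissible pairs with m₁+m₂ = M = 1: (-1/2,3/2), (1/2,1/2)
  (m₁,m₂)=(1/2,1/2): CG² = 1/3, CG = +√(1/3)
  (m₁,m₂)=(-1/2,3/2): CG² = 2/3, CG = −√(2/3)   ← matches the target
Pairs with CG² = 2/3: (-1/2,3/2): −√(2/3)

(-1/2,3/2): −√(2/3)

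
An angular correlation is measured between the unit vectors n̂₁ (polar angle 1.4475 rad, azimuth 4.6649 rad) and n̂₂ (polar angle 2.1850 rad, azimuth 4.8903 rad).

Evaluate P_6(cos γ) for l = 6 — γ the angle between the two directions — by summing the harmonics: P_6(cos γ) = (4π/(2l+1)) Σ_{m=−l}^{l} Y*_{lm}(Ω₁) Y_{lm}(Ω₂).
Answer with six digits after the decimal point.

-0.188787

Term-by-term m-sum for l=6 (normalisation 4π/13 = 0.966644):
  [-6]  conj(Y_{6,-6})(Ω₁) = -0.442887+0.129723i ; Y_{6,-6}(Ω₂) = -0.069415+0.126064i ; Δ = +0.014390-0.064837i
  [-5]  conj(Y_{6,-5})(Ω₁) = -0.046600-0.192555i ; Y_{6,-5}(Ω₂) = -0.273087-0.221396i ; Δ = -0.029905+0.062902i
  [-4]  conj(Y_{6,-4})(Ω₁) = -0.283303+0.054472i ; Y_{6,-4}(Ω₂) = +0.319783-0.275778i ; Δ = -0.075573+0.095548i
  [-3]  conj(Y_{6,-3})(Ω₁) = -0.031503-0.219625i ; Y_{6,-3}(Ω₂) = +0.068115+0.115265i ; Δ = +0.023169-0.018591i
  [-2]  conj(Y_{6,-2})(Ω₁) = -0.234798+0.022368i ; Y_{6,-2}(Ω₂) = +0.272833-0.101396i ; Δ = -0.061792+0.029910i
  [-1]  conj(Y_{6,-1})(Ω₁) = -0.010870-0.228715i ; Y_{6,-1}(Ω₂) = +0.045453+0.252779i ; Δ = +0.057320-0.013143i
  [+0]  conj(Y_{6,0})(Ω₁) = -0.221420-0.000000i ; Y_{6,0}(Ω₂) = +0.228156+0.000000i ; Δ = -0.050518-0.000000i
  [+1]  conj(Y_{6,1})(Ω₁) = +0.010870-0.228715i ; Y_{6,1}(Ω₂) = -0.045453+0.252779i ; Δ = +0.057320+0.013143i
  [+2]  conj(Y_{6,2})(Ω₁) = -0.234798-0.022368i ; Y_{6,2}(Ω₂) = +0.272833+0.101396i ; Δ = -0.061792-0.029910i
  [+3]  conj(Y_{6,3})(Ω₁) = +0.031503-0.219625i ; Y_{6,3}(Ω₂) = -0.068115+0.115265i ; Δ = +0.023169+0.018591i
  [+4]  conj(Y_{6,4})(Ω₁) = -0.283303-0.054472i ; Y_{6,4}(Ω₂) = +0.319783+0.275778i ; Δ = -0.075573-0.095548i
  [+5]  conj(Y_{6,5})(Ω₁) = +0.046600-0.192555i ; Y_{6,5}(Ω₂) = +0.273087-0.221396i ; Δ = -0.029905-0.062902i
  [+6]  conj(Y_{6,6})(Ω₁) = -0.442887-0.129723i ; Y_{6,6}(Ω₂) = -0.069415-0.126064i ; Δ = +0.014390+0.064837i
Accumulated sum -0.195302+0.000000i; after 4π/(2l+1) scaling, -0.188787+0.000000i ⇒ P_6 = -0.188787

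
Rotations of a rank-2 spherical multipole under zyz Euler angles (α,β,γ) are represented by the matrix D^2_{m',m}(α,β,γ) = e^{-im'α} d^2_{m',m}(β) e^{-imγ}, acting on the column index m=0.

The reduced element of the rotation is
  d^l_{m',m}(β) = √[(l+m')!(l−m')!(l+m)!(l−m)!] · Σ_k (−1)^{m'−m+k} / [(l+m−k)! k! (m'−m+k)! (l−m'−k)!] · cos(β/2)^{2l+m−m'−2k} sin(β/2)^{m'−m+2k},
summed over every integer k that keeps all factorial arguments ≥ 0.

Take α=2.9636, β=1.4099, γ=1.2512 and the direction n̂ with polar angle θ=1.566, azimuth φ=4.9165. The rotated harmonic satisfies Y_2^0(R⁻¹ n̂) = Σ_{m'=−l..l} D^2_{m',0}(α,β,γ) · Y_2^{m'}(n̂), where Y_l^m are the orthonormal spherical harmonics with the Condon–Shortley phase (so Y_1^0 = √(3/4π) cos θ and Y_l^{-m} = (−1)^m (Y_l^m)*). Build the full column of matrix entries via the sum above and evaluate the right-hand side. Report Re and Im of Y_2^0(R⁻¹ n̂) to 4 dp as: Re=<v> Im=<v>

Re=-0.1878 Im=0.0000

Need the full column D^2_{m',0} for m'=−2..2 at α=2.9636, β=1.4099, γ=1.2512.
cos(β/2)=0.761644, sin(β/2)=0.647996
d^2_{-2,0}: single k=2 term ⇒ +0.596656;  D = +0.559248-0.207943i
d^2_{-1,0}: k∈[1..2] ⇒ +0.701300 -0.507626 = +0.193674;  D = -0.190614+0.034291i
d^2_{0,0}: k∈[0..2] ⇒ +0.336518 -0.974335 +0.176315 = -0.461502;  D = -0.461502+0.000000i
d^2_{1,0}: k∈[0..1] ⇒ -0.701300 +0.507626 = -0.193674;  D = +0.190614+0.034291i
d^2_{2,0}: single k=0 term ⇒ +0.596656;  D = +0.559248+0.207943i
Y_2^{m'}(θ=1.566,φ=4.9165) and Σ D·Y over m':
  (+0.5592-0.2079i)·(-0.3545+0.1533i)  (-0.1906+0.0343i)·(+0.0008+0.0036i)  (-0.4615+0.0000i)·(-0.3154+0.0000i)  (+0.1906+0.0343i)·(-0.0008+0.0036i)  (+0.5592+0.2079i)·(-0.3545-0.1533i)
Y_2^0(R⁻¹ n̂) = -0.187754+0.000000i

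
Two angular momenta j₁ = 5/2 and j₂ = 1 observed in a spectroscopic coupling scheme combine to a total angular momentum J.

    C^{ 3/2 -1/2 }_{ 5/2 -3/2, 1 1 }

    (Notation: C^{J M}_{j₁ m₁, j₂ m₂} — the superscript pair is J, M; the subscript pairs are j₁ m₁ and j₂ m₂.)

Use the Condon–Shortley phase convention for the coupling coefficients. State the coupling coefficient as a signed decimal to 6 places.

+0.632456

√[4·2!3!0!/6! · 1!4!2!0!1!2!] = √(32/5)
  +(−1)^2/∏(2,0,2,0,1,0)! = 1/4  (running 1/4)
⟨..|..⟩ = √(32/5)·(1/4) = +0.632456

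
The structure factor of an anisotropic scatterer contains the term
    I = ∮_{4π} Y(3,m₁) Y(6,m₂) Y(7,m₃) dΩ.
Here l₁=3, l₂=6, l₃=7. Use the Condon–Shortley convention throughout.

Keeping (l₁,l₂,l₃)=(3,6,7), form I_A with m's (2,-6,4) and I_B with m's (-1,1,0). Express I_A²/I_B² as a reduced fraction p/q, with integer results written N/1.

1815/14

l's match ⇒ only the (l;m) 3-j factors differ between A and B.
A: triangle coeff Δ(3,6,7) = 1/2042040; Σ_t [0,0]: t=0:+1/43545600 = 1/43545600; (3j)²=11/3094 [(3 6 7; 2 -6 4)], sign=-1
B: triangle coeff Δ(3,6,7) = 1/2042040; Σ_t [0,2]: t=0:+1/1451520 t=1:−1/103680 t=2:+1/115200 = -1/3628800; (3j)²=1/36465 [(3 6 7; -1 1 0)], sign=+1
I_A²/I_B² = (11/3094)/(1/36465) = 1815/14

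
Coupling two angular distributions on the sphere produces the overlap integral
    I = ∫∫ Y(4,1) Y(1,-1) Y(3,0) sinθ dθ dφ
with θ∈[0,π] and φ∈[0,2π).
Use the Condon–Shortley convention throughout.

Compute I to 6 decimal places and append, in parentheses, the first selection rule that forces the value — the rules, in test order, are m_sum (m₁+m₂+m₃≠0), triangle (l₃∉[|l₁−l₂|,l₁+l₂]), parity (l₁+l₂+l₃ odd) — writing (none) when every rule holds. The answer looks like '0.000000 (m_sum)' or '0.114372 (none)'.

Checks pass: Σm=0; 8 even; l₃=3∈[3,5].
(2·4+1)(2·1+1)(2·3+1) = 189
Δ: 2! 6! 0! / 9! → 1/252
sum: t=1:−1/36 = -1/36
3j²(4 1 3; 0 0 0) = Δ·Π!·Σ² = 4/63  (sign +1)
sum: t=0:+1/72 = 1/72
3j²(4 1 3; 1 -1 0) = Δ·Π!·Σ² = 5/126  (sign -1)
combine: 4πI² = 189·4/63·5/126 = 10/21
take √, sign -1: I = -0.19466390
No selection rule forces the value: the integral is nonzero (none).

-0.194664 (none)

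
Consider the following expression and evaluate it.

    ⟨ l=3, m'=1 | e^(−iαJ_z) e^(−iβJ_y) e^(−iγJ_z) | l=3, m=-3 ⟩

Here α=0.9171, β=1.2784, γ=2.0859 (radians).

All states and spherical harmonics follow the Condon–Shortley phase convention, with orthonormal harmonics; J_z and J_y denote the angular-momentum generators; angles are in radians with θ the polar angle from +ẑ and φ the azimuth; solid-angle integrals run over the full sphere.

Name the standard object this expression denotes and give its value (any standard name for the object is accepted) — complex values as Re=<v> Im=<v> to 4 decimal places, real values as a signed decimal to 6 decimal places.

Wigner D-matrix element, Re=0.1857 Im=-0.2556

This is a Wigner D-matrix element — the rotation-matrix element ⟨l m'| R(α,β,γ) |l m⟩ in the angular-momentum basis.
Split into d^3_{1,-3}(β=1.2784) × two z-phases.
With c≡cos(β/2)=0.802573 and s≡sin(β/2)=0.596554, N=[24·2·1·720]^{1/2}=185.903201
k: max(0,(-3)−(1))=0 … min(3+(-3),3−(1))=0
  k=0: (−1)^4·185.9032/(48)·0.8026^2·0.5966^4 = +0.315946
d^3_{1,-3}(1.2784) = +0.315946
D = (+0.608125-0.793841i)·(+0.315946)·(+0.999675-0.025483i) = +0.185681-0.255626i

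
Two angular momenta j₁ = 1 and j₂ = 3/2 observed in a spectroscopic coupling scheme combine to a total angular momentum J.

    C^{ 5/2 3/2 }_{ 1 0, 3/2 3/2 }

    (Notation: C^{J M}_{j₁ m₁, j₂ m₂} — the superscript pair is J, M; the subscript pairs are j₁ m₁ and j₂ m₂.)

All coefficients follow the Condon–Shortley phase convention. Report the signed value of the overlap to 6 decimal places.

+√(2/5) ≈ +0.632456

√[6·0!2!3!/6! · 1!1!3!0!4!1!] = √(72/5)
  +(−1)^0/∏(0,0,1,3,1,0)! = 1/6  (running 1/6)
⟨..|..⟩ = √(72/5)·(1/6) = +0.632456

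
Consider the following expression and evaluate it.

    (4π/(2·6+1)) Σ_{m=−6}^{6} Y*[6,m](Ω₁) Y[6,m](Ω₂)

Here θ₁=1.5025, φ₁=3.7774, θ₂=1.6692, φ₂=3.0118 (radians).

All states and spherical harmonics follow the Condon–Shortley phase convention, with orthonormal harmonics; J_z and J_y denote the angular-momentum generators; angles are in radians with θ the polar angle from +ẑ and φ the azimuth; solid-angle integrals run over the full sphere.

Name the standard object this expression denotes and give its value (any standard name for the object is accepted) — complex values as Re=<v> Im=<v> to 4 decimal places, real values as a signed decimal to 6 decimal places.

Legendre polynomial (addition theorem), -0.154910

This sum is the spherical-harmonic addition theorem: it equals the Legendre polynomial P_l(cos γ) of the angle γ between the two directions.
Expand P_6 via completeness: Σ_{m} conj(Y_{6,m}) at Ω₁ times Y_{6,m} at Ω₂ —
  [-6]  conj(Y_{6,-6})(Ω₁) = (-0.372422, -0.297029) ; Y_{6,-6}(Ω₂) = (0.333993, 0.329585) ; Δ = (-0.026490, -0.221950)
  [-5]  conj(Y_{6,-5})(Ω₁) = (0.112798, 0.004226) ; Y_{6,-5}(Ω₂) = (0.127848, 0.096982) ; Δ = (0.014011, 0.011480)
  [-4]  conj(Y_{6,-4})(Ω₁) = (0.277093, -0.188904) ; Y_{6,-4}(Ω₂) = (-0.271560, -0.155186) ; Δ = (-0.104563, 0.008298)
  [-3]  conj(Y_{6,-3})(Ω₁) = (-0.042995, 0.122861) ; Y_{6,-3}(Ω₂) = (-0.168856, -0.069286) ; Δ = (0.015773, -0.017767)
  [-2]  conj(Y_{6,-2})(Ω₁) = (0.087607, 0.284031) ; Y_{6,-2}(Ω₂) = (0.258542, 0.068663) ; Δ = (0.003148, 0.079449)
  [-1]  conj(Y_{6,-1})(Ω₁) = (-0.109703, -0.080966) ; Y_{6,-1}(Ω₂) = (0.188257, 0.024573) ; Δ = (-0.018663, -0.017938)
  [+0]  conj(Y_{6,0})(Ω₁) = (-0.287194, -0.000000) ; Y_{6,0}(Ω₂) = (-0.255273, 0.000000) ; Δ = (0.073313, 0.000000)
  [+1]  conj(Y_{6,1})(Ω₁) = (0.109703, -0.080966) ; Y_{6,1}(Ω₂) = (-0.188257, 0.024573) ; Δ = (-0.018663, 0.017938)
  [+2]  conj(Y_{6,2})(Ω₁) = (0.087607, -0.284031) ; Y_{6,2}(Ω₂) = (0.258542, -0.068663) ; Δ = (0.003148, -0.079449)
  [+3]  conj(Y_{6,3})(Ω₁) = (0.042995, 0.122861) ; Y_{6,3}(Ω₂) = (0.168856, -0.069286) ; Δ = (0.015773, 0.017767)
  [+4]  conj(Y_{6,4})(Ω₁) = (0.277093, 0.188904) ; Y_{6,4}(Ω₂) = (-0.271560, 0.155186) ; Δ = (-0.104563, -0.008298)
  [+5]  conj(Y_{6,5})(Ω₁) = (-0.112798, 0.004226) ; Y_{6,5}(Ω₂) = (-0.127848, 0.096982) ; Δ = (0.014011, -0.011480)
  [+6]  conj(Y_{6,6})(Ω₁) = (-0.372422, 0.297029) ; Y_{6,6}(Ω₂) = (0.333993, -0.329585) ; Δ = (-0.026490, 0.221950)
Accumulated sum (-0.160256, -0.000000); after 4π/(2l+1) scaling, (-0.154910, -0.000000) ⇒ P_6 = -0.154910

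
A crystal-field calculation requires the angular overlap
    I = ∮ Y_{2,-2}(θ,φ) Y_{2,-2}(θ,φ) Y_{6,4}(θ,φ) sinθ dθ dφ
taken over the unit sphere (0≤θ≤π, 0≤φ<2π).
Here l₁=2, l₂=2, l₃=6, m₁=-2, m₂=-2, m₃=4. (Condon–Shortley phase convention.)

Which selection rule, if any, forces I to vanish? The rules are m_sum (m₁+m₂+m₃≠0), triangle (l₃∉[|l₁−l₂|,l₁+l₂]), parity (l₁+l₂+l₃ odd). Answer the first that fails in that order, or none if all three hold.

azimuthal sum: -2 − 2 + 4 = 0  ✓
l₃ must lie in [0,4]; have l₃=6  ✗
L = 2 + 2 + 6 = 10 (even)

triangle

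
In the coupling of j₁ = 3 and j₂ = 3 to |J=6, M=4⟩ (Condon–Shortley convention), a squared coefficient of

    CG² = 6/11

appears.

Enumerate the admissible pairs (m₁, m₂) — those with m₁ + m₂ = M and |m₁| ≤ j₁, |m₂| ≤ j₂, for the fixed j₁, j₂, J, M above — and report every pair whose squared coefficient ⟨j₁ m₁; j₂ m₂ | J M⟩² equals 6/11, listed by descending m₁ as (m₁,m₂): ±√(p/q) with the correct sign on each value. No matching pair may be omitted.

Admissible pairs with m₁+m₂ = M = 4: (1,3), (2,2), (3,1)
  (m₁,m₂)=(3,1): CG² = 5/22, CG = +√(5/22)
  (m₁,m₂)=(2,2): CG² = 6/11, CG = +√(6/11)   ← matches the target
  (m₁,m₂)=(1,3): CG² = 5/22, CG = +√(5/22)
Pairs with CG² = 6/11: (2,2): +√(6/11)

(2,2): +√(6/11)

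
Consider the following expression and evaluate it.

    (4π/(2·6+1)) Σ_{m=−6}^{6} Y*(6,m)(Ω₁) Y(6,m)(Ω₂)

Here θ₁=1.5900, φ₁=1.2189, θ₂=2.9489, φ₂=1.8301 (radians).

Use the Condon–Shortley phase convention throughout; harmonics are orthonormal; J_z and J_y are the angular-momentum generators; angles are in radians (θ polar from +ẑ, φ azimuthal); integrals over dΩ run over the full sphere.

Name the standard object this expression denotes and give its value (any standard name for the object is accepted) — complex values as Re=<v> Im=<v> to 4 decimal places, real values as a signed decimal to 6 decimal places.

This sum is the spherical-harmonic addition theorem: it equals the Legendre polynomial P_l(cos γ) of the angle γ between the two directions.
Addition theorem: P_6(cos γ) = (4π/13) Σ_m Y*_{lm}(Ω₁) Y_{lm}(Ω₂), m = −6…6:
  m=-6: (0.24834 + 0.41374j) × (-0.00000 + 0.00002j) = -0.00001 + 0.00001j  (running Σ = -0.00001 + 0.00001j)
  m=-5: (-0.03154 + 0.00602j) × (0.00041 + 0.00011j) = -0.00001 - 0.00000j  (running Σ = -0.00002 + 0.00000j)
  m=-4: (-0.05769 + 0.35035j) × (0.00234 - 0.00396j) = 0.00125 + 0.00105j  (running Σ = 0.00123 + 0.00105j)
  m=-3: (-0.03259 - 0.01845j) × (-0.02394 - 0.02430j) = 0.00033 + 0.00123j  (running Σ = 0.00156 + 0.00229j)
  m=-2: (-0.24657 + 0.20929j) × (-0.14818 + 0.08457j) = 0.01884 - 0.05186j  (running Σ = 0.02040 - 0.04958j)
  m=-1: (-0.01360 - 0.03704j) × (0.13351 + 0.50327j) = 0.01683 - 0.01179j  (running Σ = 0.03723 - 0.06137j)
  m=0: (-0.31539 + 0.00000j) × (0.65704 + 0.00000j) = -0.20722 + 0.00000j  (running Σ = -0.17000 - 0.06137j)
  m=1: (0.01360 - 0.03704j) × (-0.13351 + 0.50327j) = 0.01683 + 0.01179j  (running Σ = -0.15317 - 0.04958j)
  m=2: (-0.24657 - 0.20929j) × (-0.14818 - 0.08457j) = 0.01884 + 0.05186j  (running Σ = -0.13433 + 0.00229j)
  m=3: (0.03259 - 0.01845j) × (0.02394 - 0.02430j) = 0.00033 - 0.00123j  (running Σ = -0.13400 + 0.00105j)
  m=4: (-0.05769 - 0.35035j) × (0.00234 + 0.00396j) = 0.00125 - 0.00105j  (running Σ = -0.13275 + 0.00000j)
  m=5: (0.03154 + 0.00602j) × (-0.00041 + 0.00011j) = -0.00001 + 0.00000j  (running Σ = -0.13276 + 0.00001j)
  m=6: (0.24834 - 0.41374j) × (-0.00000 - 0.00002j) = -0.00001 - 0.00001j  (running Σ = -0.13277 - 0.00000j)
Total Σ_m = -0.13277 - 0.00000j. Multiply by 0.966644: -0.12834 - 0.00000j. P_6(cos γ) = -0.128342

Legendre polynomial (addition theorem), -0.128342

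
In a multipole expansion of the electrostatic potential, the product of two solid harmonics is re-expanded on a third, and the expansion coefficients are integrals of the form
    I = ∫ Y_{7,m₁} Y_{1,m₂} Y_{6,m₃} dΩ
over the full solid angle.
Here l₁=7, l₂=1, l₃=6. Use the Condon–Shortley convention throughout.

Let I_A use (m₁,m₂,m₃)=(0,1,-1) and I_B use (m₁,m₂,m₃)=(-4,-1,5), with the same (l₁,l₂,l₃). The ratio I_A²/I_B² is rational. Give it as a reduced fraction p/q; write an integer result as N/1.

Shared (l₁,l₂,l₃)=(7,1,6): N and (l;000)² cancel in I_A²/I_B².
A: Δ = 2!·12!·0!/15! = 1/1365; Racah Σ t=2..2: t=2:+1/1209600 = 1/1209600; ⇒ 3j(7 1 6; 0 1 -1)² = 1/65, sgn -1
B: Δ = 2!·12!·0!/15! = 1/1365; Racah Σ t=0..0: t=0:+1/79833600 = 1/79833600; ⇒ 3j(7 1 6; -4 -1 5)² = 1/455, sgn -1
I_A²/I_B² = (1/65)/(1/455) = 7/1

7/1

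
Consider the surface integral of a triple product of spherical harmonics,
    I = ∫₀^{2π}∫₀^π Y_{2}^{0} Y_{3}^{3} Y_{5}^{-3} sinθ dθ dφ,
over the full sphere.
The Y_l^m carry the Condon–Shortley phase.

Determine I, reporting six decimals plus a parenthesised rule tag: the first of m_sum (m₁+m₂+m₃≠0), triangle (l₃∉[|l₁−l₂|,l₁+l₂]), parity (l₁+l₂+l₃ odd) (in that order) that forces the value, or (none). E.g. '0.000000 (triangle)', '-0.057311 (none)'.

-0.126792 (none)

Checks pass: Σm=0; 10 even; l₃=5∈[1,5].
(2·2+1)(2·3+1)(2·5+1) = 385
Δ: 0! 4! 6! / 11! → 1/2310
sum: t=0:+1/144 = 1/144
3j²(2 3 5; 0 0 0) = Δ·Π!·Σ² = 10/231  (sign -1)
sum: t=0:+1/2880 = 1/2880
3j²(2 3 5; 0 3 -3) = Δ·Π!·Σ² = 2/165  (sign +1)
combine: 4πI² = 385·10/231·2/165 = 20/99
take √, sign -1: I = -0.12679218
No selection rule forces the value: the integral is nonzero (none).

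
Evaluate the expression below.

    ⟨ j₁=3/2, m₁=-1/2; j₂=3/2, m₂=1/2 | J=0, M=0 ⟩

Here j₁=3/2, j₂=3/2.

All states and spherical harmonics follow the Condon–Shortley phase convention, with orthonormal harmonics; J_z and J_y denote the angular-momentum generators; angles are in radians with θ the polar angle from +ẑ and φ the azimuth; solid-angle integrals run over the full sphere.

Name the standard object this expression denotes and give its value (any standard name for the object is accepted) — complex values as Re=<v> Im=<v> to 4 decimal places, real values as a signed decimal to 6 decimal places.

Clebsch–Gordan coefficient, +√(1/4) ≈ +0.500000

This is a Clebsch–Gordan (vector-coupling) coefficient.
√[1·3!0!0!/4! · 1!2!2!1!0!0!] = √(1)
  +(−1)^2/∏(2,1,0,0,0,0)! = 1/2  (running 1/2)
⟨..|..⟩ = √(1)·(1/2) = +0.500000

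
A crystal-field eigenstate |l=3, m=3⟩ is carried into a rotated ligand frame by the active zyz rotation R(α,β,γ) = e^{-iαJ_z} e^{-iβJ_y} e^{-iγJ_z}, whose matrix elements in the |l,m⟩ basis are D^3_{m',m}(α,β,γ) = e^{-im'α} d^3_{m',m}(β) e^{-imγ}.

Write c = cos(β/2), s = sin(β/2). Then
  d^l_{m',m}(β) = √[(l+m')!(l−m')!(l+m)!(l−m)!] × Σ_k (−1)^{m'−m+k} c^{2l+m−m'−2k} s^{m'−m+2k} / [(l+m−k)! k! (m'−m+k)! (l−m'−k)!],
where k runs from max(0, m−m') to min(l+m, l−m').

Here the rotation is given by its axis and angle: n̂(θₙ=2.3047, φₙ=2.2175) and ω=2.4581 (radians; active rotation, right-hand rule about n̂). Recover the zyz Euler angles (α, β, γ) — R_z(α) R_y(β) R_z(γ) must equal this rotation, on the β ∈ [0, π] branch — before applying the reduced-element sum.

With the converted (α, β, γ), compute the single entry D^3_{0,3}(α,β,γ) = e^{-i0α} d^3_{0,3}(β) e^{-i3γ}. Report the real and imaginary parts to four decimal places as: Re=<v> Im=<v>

Re=0.2557 Im=-0.4967

Axis–angle → zyz. n̂ = (sinθₙcosφₙ, sinθₙsinφₙ, cosθₙ) = (-0.447439, +0.592622, -0.669773), ω = 2.4581.
R = I cosω + sinω [n̂]ₓ + (1−cosω) n̂n̂ᵀ gives
  R = [-0.419939, -0.047797, +0.906293; -0.893728, -0.151859, -0.422125; +0.157805, -0.987246, +0.021054]
β = atan2(√(R₁₃²+R₂₃²), R₃₃) = 1.549741; α = atan2(R₂₃, R₁₃) mod 2π = 5.847294; γ = atan2(R₃₂, −R₃₁) mod 2π = 4.553886
First d^3_{0,3}(β=1.5497), then the phase factors e^{-i(0)α} and e^{-i(3)γ}:
Half-angle: c=0.714512, s=0.699624. N=√(6·6·720·1)=160.996894
k: max(0,(3)−(0))=3 … min(3+(3),3−(0))=3
  k=3: (−1)^0·160.9969/(36)·0.7145^3·0.6996^3 = +0.558645
d^3_{0,3}(1.5497) = +0.558645
Phases: e^{-i·(0)·5.8473}=+1.000000+0.000000i, e^{-i·(3)·4.5539}=+0.457790-0.889060i ⇒ D=+0.255742-0.496669i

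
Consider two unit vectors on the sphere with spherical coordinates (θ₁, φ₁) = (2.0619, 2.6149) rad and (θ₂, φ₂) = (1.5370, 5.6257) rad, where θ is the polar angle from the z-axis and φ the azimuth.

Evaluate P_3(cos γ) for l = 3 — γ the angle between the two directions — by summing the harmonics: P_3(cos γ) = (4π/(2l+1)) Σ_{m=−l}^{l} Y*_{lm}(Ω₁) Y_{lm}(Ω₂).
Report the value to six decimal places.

Expand P_3 via completeness: Σ_{m} conj(Y_{3,m}) at Ω₁ times Y_{3,m} at Ω₂ —
  m=-3: Y*=(0.002655, 0.286075)  Y=(-0.162833, 0.383361)  product (-0.110102, -0.045564)
  m=-2: Y*=(-0.185376, 0.325718)  Y=(0.008728, 0.033371)  product (-0.012487, -0.003343)
  m=-1: Y*=(-0.027600, 0.016049)  Y=(-0.254202, -0.196265)  product (0.010166, 0.001337)
  m=+0: Y*=(0.332263, -0.000000)  Y=(-0.037757, 0.000000)  product (-0.012545, 0.000000)
  m=+1: Y*=(0.027600, 0.016049)  Y=(0.254202, -0.196265)  product (0.010166, -0.001337)
  m=+2: Y*=(-0.185376, -0.325718)  Y=(0.008728, -0.033371)  product (-0.012487, 0.003343)
  m=+3: Y*=(-0.002655, 0.286075)  Y=(0.162833, 0.383361)  product (-0.110102, 0.045564)
Accumulated sum (-0.237393, 0.000000); after 4π/(2l+1) scaling, (-0.426167, 0.000000) ⇒ P_3 = -0.426167

-0.426167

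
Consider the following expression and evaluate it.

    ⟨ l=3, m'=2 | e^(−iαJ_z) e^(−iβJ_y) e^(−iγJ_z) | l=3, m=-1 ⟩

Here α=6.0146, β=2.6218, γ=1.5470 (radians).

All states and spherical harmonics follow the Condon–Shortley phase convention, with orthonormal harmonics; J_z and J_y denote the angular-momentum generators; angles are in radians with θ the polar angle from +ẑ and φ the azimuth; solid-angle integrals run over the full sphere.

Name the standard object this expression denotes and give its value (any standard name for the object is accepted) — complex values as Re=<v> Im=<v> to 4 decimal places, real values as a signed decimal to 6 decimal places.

This is a Wigner D-matrix element — the rotation-matrix element ⟨l m'| R(α,β,γ) |l m⟩ in the angular-momentum basis.
Split into d^3_{2,-1}(β=2.6218) × two z-phases.
With c≡cos(β/2)=0.256980 and s≡sin(β/2)=0.966417, N=[120·1·2·24]^{1/2}=75.894664
k: max(0,(-1)−(2))=0 … min(3+(-1),3−(2))=1
  k=0: (−1)^3·75.8947/(12)·0.2570^3·0.9664^3 = -0.096878
  k=1: (−1)^4·75.8947/(24)·0.2570^1·0.9664^5 = +0.685049
d^3_{2,-1}(2.6218) = -0.096878 +0.685049 = +0.588172
D = (+0.859160+0.511707i)·(+0.588172)·(+0.023794+0.999717i) = -0.288863+0.512352i

Wigner D-matrix element, Re=-0.2889 Im=0.5124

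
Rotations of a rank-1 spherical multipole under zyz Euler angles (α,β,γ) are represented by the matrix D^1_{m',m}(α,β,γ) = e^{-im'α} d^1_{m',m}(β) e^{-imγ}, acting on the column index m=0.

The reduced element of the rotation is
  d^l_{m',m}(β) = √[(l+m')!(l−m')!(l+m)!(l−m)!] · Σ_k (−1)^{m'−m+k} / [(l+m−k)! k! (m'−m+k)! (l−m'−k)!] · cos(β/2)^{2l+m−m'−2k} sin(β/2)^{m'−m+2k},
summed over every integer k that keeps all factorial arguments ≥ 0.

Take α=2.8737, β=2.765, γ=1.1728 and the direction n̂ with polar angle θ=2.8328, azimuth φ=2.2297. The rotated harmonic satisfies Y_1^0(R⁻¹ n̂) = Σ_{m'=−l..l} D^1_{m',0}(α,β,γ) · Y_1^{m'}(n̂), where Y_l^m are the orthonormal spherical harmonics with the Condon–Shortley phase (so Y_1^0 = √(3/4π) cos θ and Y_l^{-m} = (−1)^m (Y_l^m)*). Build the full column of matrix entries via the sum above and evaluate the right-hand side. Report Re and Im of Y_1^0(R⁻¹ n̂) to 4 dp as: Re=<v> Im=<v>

Re=0.4765 Im=0.0000

Need the full column D^1_{m',0} for m'=−1..1 at α=2.8737, β=2.7650, γ=1.1728.
cos(β/2)=0.187186, sin(β/2)=0.982325
d^1_{-1,0}: single k=1 term ⇒ +0.260041;  D = -0.250766+0.068833i
d^1_{0,0}: k∈[0..1] ⇒ +0.035038 -0.964962 = -0.929923;  D = -0.929923+0.000000i
d^1_{1,0}: single k=0 term ⇒ -0.260041;  D = +0.250766+0.068833i
Y_1^{m'}(θ=2.8328,φ=2.2297) and Σ D·Y over m':
  (-0.2508+0.0688i)·(-0.0643-0.0830i)  (-0.9299+0.0000i)·(-0.4655+0.0000i)  (+0.2508+0.0688i)·(+0.0643-0.0830i)
Y_1^0(R⁻¹ n̂) = +0.476542+0.000000i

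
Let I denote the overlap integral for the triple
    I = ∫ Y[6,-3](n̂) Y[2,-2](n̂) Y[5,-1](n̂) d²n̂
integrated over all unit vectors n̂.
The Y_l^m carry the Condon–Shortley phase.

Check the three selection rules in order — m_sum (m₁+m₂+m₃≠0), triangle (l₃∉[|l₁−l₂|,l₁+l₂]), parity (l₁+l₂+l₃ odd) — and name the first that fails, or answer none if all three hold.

Σmᵢ = -6  ✗
l₃∈[|l₁−l₂|,l₁+l₂]=[4,8], have l₃=5
Σlᵢ = 13 ⇒ odd

m_sum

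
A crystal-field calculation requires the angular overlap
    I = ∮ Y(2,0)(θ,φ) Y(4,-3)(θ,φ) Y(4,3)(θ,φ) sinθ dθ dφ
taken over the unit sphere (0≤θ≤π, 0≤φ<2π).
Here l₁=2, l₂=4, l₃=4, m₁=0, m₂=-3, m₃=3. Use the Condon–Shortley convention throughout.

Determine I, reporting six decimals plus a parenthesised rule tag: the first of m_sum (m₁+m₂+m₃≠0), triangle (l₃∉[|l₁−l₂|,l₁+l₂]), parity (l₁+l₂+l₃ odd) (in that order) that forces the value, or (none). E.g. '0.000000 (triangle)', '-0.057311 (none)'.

0.057344 (none)

Rules hold: Σm=0, L=10 even, 2≤4≤6.
N = 5·9·9 = 405
Δ = 2!·2!·6!/11! = 1/13860
Racah Σ t=0..2: t=0:+1/192 t=1:−1/36 t=2:+1/192 = -5/288
⇒ 3j(2 4 4; 0 0 0)² = 20/693, sgn -1
Racah Σ t=0..1: t=0:+1/480 t=1:−1/720 = 1/1440
⇒ 3j(2 4 4; 0 -3 3)² = 7/1980, sgn -1
4πI² = N·(3j₀)²·(3jₘ)² = 5/121
I = +1·√(0.0413223/4π) = 0.05734392
No selection rule forces the value: the integral is nonzero (none).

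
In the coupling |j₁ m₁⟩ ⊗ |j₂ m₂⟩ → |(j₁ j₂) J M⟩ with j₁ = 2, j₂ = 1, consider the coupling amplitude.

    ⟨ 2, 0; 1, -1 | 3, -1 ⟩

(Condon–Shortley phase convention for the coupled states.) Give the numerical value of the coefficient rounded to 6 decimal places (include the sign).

√[7·0!4!2!/7! · 2!2!0!2!2!4!] = √(128/5)
  +(−1)^0/∏(0,0,2,0,2,2)! = 1/8  (running 1/8)
⟨..|..⟩ = √(128/5)·(1/8) = +0.632456

+0.632456  (= +√(2/5))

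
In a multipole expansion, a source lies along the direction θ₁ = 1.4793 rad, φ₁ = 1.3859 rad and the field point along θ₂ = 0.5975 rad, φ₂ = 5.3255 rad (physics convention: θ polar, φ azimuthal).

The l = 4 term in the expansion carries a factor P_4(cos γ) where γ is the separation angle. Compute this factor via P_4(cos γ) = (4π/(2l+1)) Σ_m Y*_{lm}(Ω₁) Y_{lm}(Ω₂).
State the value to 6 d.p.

0.044939

Expand P_4 via completeness: Σ_{m} conj(Y_{4,m}) at Ω₁ times Y_{4,m} at Ω₂ —
  m=-4: Y*=(0.321485, -0.293300)  Y=(-0.034212, -0.028187)  product (-0.019266, 0.000973)
  m=-3: Y*=(-0.059480, -0.096002)  Y=(-0.177647, 0.048885)  product (0.015260, 0.014147)
  m=-2: Y*=(0.291231, -0.112888)  Y=(-0.135350, 0.377134)  product (0.003156, 0.125113)
  m=-1: Y*=(-0.023278, -0.124460)  Y=(0.225946, 0.321146)  product (0.034710, -0.035597)
  m=+0: Y*=(0.291121, -0.000000)  Y=(-0.122061, 0.000000)  product (-0.035534, 0.000000)
  m=+1: Y*=(0.023278, -0.124460)  Y=(-0.225946, 0.321146)  product (0.034710, 0.035597)
  m=+2: Y*=(0.291231, 0.112888)  Y=(-0.135350, -0.377134)  product (0.003156, -0.125113)
  m=+3: Y*=(0.059480, -0.096002)  Y=(0.177647, 0.048885)  product (0.015260, -0.014147)
  m=+4: Y*=(0.321485, 0.293300)  Y=(-0.034212, 0.028187)  product (-0.019266, -0.000973)
Accumulated sum (0.032185, -0.000000); after 4π/(2l+1) scaling, (0.044939, -0.000000) ⇒ P_4 = 0.044939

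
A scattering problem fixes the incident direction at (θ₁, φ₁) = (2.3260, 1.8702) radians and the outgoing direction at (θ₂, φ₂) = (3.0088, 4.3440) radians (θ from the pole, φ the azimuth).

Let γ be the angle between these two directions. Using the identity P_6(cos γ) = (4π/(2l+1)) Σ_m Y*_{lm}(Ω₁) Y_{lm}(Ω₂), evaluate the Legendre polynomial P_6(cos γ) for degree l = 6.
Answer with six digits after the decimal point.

0.163100

Term-by-term m-sum for l=6 (normalisation 4π/13 = 0.966644):
  m=-6: (0.016106, -0.070167) × (0.000002, -0.000002) = (-0.000000, -0.000000)  (running Σ = (-0.000000, -0.000000))
  m=-5: (0.234125, -0.017305) × (0.000065, 0.000018) = (0.000016, 0.000003)  (running Σ = (0.000015, 0.000003))
  m=-4: (0.152395, 0.389230) × (0.000104, 0.001070) = (-0.000401, 0.000204)  (running Σ = (-0.000385, 0.000207))
  m=-3: (-0.292305, 0.232812) × (-0.010454, 0.005253) = (0.001833, -0.003969)  (running Σ = (0.001448, -0.003763))
  m=-2: (0.024617, 0.016798) × (-0.064144, -0.058192) = (-0.000602, -0.002510)  (running Σ = (0.000846, -0.006273))
  m=-1: (-0.109797, 0.355696) × (0.143670, -0.372192) = (0.116613, 0.091969)  (running Σ = (0.117459, 0.085696))
  m=0: (-0.079060, -0.000000) × (0.837194, 0.000000) = (-0.066189, -0.000000)  (running Σ = (0.051270, 0.085696))
  m=1: (0.109797, 0.355696) × (-0.143670, -0.372192) = (0.116613, -0.091969)  (running Σ = (0.167882, -0.006273))
  m=2: (0.024617, -0.016798) × (-0.064144, 0.058192) = (-0.000602, 0.002510)  (running Σ = (0.167281, -0.003763))
  m=3: (0.292305, 0.232812) × (0.010454, 0.005253) = (0.001833, 0.003969)  (running Σ = (0.169114, 0.000207))
  m=4: (0.152395, -0.389230) × (0.000104, -0.001070) = (-0.000401, -0.000204)  (running Σ = (0.168713, 0.000003))
  m=5: (-0.234125, -0.017305) × (-0.000065, 0.000018) = (0.000016, -0.000003)  (running Σ = (0.168729, -0.000000))
  m=6: (0.016106, 0.070167) × (0.000002, 0.000002) = (-0.000000, 0.000000)  (running Σ = (0.168729, -0.000000))
Σ over m = (0.168729, -0.000000); ×(4π/13) → (0.163100, -0.000000). Real part: 0.163100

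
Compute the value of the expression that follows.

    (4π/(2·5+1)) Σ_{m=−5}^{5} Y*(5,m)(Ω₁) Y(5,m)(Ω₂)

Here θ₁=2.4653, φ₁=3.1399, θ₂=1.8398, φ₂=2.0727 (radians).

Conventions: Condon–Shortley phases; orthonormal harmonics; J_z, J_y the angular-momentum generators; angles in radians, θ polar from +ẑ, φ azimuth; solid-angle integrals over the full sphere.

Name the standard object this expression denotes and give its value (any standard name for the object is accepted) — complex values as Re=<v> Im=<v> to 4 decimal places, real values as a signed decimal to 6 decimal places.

Legendre polynomial (addition theorem), +0.093264

This sum is the spherical-harmonic addition theorem: it equals the Legendre polynomial P_l(cos γ) of the angle γ between the two directions.
Summing Y*_{l m}(θ₁,φ₁)·Y_{l m}(θ₂,φ₂) over m ∈ [−5, 5]; prefactor 4π/(2·5+1) = 1.142397:
  [-5]  conj(Y_{5,-5})(Ω₁) = -0.044583+0.000377i ; Y_{5,-5}(Ω₂) = -0.228330+0.311800i ; Δ = +0.010062-0.013987i
  [-4]  conj(Y_{5,-4})(Ω₁) = -0.175673+0.001189i ; Y_{5,-4}(Ω₂) = +0.142536+0.305281i ; Δ = -0.025403-0.053460i
  [-3]  conj(Y_{5,-3})(Ω₁) = -0.379525+0.001927i ; Y_{5,-3}(Ω₂) = -0.112672-0.007344i ; Δ = +0.042776+0.002570i
  [-2]  conj(Y_{5,-2})(Ω₁) = -0.427045+0.001446i ; Y_{5,-2}(Ω₂) = -0.177189+0.278280i ; Δ = +0.075265-0.119094i
  [-1]  conj(Y_{5,-1})(Ω₁) = -0.050865+0.000086i ; Y_{5,-1}(Ω₂) = -0.017215-0.031370i ; Δ = +0.000878+0.001594i
  [+0]  conj(Y_{5,0})(Ω₁) = +0.389425-0.000000i ; Y_{5,0}(Ω₂) = -0.322318+0.000000i ; Δ = -0.125519+0.000000i
  [+1]  conj(Y_{5,1})(Ω₁) = +0.050865+0.000086i ; Y_{5,1}(Ω₂) = +0.017215-0.031370i ; Δ = +0.000878-0.001594i
  [+2]  conj(Y_{5,2})(Ω₁) = -0.427045-0.001446i ; Y_{5,2}(Ω₂) = -0.177189-0.278280i ; Δ = +0.075265+0.119094i
  [+3]  conj(Y_{5,3})(Ω₁) = +0.379525+0.001927i ; Y_{5,3}(Ω₂) = +0.112672-0.007344i ; Δ = +0.042776-0.002570i
  [+4]  conj(Y_{5,4})(Ω₁) = -0.175673-0.001189i ; Y_{5,4}(Ω₂) = +0.142536-0.305281i ; Δ = -0.025403+0.053460i
  [+5]  conj(Y_{5,5})(Ω₁) = +0.044583+0.000377i ; Y_{5,5}(Ω₂) = +0.228330+0.311800i ; Δ = +0.010062+0.013987i
Σ over m = +0.081639-0.000000i; ×(4π/11) → +0.093264-0.000000i. Real part: 0.093264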